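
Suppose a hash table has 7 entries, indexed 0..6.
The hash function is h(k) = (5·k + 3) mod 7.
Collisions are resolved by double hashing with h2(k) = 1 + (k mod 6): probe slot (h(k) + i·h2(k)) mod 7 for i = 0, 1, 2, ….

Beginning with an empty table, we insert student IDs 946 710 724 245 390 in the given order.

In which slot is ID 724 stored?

946 hashes to 1; slot 1 is free => place at 1.
710 hashes to 4; slot 4 is free => place at 4.
724 hashes to 4, h2=5; 4 taken => place at 2.
245 hashes to 3; slot 3 is free => place at 3.
390 hashes to 0; slot 0 is free => place at 0.
Table: [390, 946, 724, 245, 710, —, —]

2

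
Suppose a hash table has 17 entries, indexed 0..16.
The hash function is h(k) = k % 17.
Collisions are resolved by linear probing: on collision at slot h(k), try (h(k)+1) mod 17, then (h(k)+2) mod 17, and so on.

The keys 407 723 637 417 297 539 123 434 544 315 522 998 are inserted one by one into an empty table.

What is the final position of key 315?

14

Insert 407: h=16, slot 16 empty => index 16.
Insert 723: h=9, slot 9 empty => index 9.
Insert 637: h=8, slot 8 empty => index 8.
Insert 417: h=9, slot 9 occupied => index 10.
Insert 297: h=8, slots 8,9,10 occupied => index 11.
Insert 539: h=12, slot 12 empty => index 12.
Insert 123: h=4, slot 4 empty => index 4.
Insert 434: h=9, slots 9,10,11,12 occupied => index 13.
Insert 544: h=0, slot 0 empty => index 0.
Insert 315: h=9, slots 9,10,11,12,13 occupied => index 14.
Insert 522: h=12, slots 12,13,14 occupied => index 15.
Insert 998: h=12, slots 12,13,14,15,16,0 occupied => index 1.
Table: [544, 998, -, -, 123, -, -, -, 637, 723, 417, 297, 539, 434, 315, 522, 407]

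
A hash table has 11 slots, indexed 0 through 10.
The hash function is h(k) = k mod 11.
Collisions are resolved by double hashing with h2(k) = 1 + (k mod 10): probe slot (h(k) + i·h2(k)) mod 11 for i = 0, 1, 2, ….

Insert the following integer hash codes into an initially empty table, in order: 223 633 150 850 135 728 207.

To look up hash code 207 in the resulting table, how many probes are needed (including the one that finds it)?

223 hashes to 3; slot 3 is free -> place at 3.
633 hashes to 6; slot 6 is free -> place at 6.
150 hashes to 7; slot 7 is free -> place at 7.
850 hashes to 3, h2=1; 3 taken -> place at 4.
135 hashes to 3, h2=6; 3 taken -> place at 9.
728 hashes to 2; slot 2 is free -> place at 2.
207 hashes to 9, h2=8; 9,6,3 taken -> place at 0.
Table: [207, ∅, 728, 223, 850, ∅, 633, 150, ∅, 135, ∅]
Lookup 207: h=9, h2=8, probe 9,6,3,0 → found at 0.

4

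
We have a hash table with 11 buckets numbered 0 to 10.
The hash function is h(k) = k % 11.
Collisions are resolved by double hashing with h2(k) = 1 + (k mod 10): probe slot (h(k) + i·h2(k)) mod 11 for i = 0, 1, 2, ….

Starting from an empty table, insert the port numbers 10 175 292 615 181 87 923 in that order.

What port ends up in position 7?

10 hashes to 10; slot 10 is free → place at 10.
175 hashes to 10, h2=6; 10 taken → place at 5.
292 hashes to 6; slot 6 is free → place at 6.
615 hashes to 10, h2=6; 10,5 taken → place at 0.
181 hashes to 5, h2=2; 5 taken → place at 7.
87 hashes to 10, h2=8; 10,7 taken → place at 4.
923 hashes to 10, h2=4; 10 taken → place at 3.
Table: [615, ∅, ∅, 923, 87, 175, 292, 181, ∅, ∅, 10]

181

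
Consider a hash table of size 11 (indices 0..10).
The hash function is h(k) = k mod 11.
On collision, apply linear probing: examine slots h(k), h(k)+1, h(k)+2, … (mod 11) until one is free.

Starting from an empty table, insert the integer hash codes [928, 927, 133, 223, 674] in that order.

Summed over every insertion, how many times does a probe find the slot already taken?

928 hashes to 4; slot 4 is free => place at 4.
927 hashes to 3; slot 3 is free => place at 3.
133 hashes to 1; slot 1 is free => place at 1.
223 hashes to 3; 3,4 taken => place at 5.
674 hashes to 3; 3,4,5 taken => place at 6.
Table: [—, 133, —, 927, 928, 223, 674, —, —, —, —]

5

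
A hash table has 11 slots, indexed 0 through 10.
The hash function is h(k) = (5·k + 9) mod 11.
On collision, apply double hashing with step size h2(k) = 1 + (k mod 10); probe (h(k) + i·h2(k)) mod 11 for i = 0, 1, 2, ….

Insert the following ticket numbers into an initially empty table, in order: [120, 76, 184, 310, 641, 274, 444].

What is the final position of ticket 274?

120 hashes to 4; slot 4 is free => place at 4.
76 hashes to 4, h2=7; 4 taken => place at 0.
184 hashes to 5; slot 5 is free => place at 5.
310 hashes to 8; slot 8 is free => place at 8.
641 hashes to 2; slot 2 is free => place at 2.
274 hashes to 4, h2=5; 4 taken => place at 9.
444 hashes to 7; slot 7 is free => place at 7.
Table: [76, —, 641, —, 120, 184, —, 444, 310, 274, —]

9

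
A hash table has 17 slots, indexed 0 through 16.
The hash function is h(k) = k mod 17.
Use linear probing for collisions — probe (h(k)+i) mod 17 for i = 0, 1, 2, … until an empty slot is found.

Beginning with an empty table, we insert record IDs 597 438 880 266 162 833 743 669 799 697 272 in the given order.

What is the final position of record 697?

3

597: h=2 => slot 2
438: h=13 => slot 13
880: h=13, probe 13,14 => slot 14
266: h=11 => slot 11
162: h=9 => slot 9
833: h=0 => slot 0
743: h=12 => slot 12
669: h=6 => slot 6
799: h=0, probe 0,1 => slot 1
697: h=0, probe 0,1,2,3 => slot 3
272: h=0, probe 0,1,2,3,4 => slot 4
Table: [833, 799, 597, 697, 272, _, 669, _, _, 162, _, 266, 743, 438, 880, _, _]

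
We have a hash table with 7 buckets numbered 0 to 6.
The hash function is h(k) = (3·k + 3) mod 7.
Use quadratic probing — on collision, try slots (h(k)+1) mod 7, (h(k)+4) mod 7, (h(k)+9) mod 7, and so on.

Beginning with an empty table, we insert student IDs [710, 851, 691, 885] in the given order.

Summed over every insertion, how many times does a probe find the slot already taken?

1

710 hashes to 5; slot 5 is free → place at 5.
851 hashes to 1; slot 1 is free → place at 1.
691 hashes to 4; slot 4 is free → place at 4.
885 hashes to 5; 5 taken → place at 6.
Table: [., 851, ., ., 691, 710, 885]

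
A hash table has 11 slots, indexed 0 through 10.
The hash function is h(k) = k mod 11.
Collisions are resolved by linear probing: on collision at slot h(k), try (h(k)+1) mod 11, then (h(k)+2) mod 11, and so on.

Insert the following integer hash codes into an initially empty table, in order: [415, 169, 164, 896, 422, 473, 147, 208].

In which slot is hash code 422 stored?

415: h=8 => slot 8
169: h=4 => slot 4
164: h=10 => slot 10
896: h=5 => slot 5
422: h=4, probe 4,5,6 => slot 6
473: h=0 => slot 0
147: h=4, probe 4,5,6,7 => slot 7
208: h=10, probe 10,0,1 => slot 1
Table: [473, 208, —, —, 169, 896, 422, 147, 415, —, 164]

6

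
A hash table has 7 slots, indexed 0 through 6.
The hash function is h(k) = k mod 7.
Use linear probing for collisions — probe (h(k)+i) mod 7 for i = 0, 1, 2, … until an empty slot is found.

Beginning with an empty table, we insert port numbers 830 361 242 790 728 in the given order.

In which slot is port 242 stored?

6

830: h=4 → slot 4
361: h=4, probe 4,5 → slot 5
242: h=4, probe 4,5,6 → slot 6
790: h=6, probe 6,0 → slot 0
728: h=0, probe 0,1 → slot 1
Table: [790, 728, -, -, 830, 361, 242]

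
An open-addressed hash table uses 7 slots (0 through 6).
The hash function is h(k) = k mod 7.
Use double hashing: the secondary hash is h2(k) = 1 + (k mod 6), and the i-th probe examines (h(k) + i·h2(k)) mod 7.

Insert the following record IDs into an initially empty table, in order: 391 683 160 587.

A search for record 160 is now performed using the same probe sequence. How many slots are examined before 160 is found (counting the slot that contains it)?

391 hashes to 6; slot 6 is free => place at 6.
683 hashes to 4; slot 4 is free => place at 4.
160 hashes to 6, h2=5; 6,4 taken => place at 2.
587 hashes to 6, h2=6; 6 taken => place at 5.
Table: [., ., 160, ., 683, 587, 391]
Lookup 160: h=6, h2=5, probe 6,4,2 → found at 2.

3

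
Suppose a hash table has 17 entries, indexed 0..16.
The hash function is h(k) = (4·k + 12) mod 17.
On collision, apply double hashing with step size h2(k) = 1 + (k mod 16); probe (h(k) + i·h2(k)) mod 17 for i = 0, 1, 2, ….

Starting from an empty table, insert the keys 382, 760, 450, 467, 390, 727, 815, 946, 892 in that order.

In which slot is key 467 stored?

382 hashes to 10; slot 10 is free -> place at 10.
760 hashes to 9; slot 9 is free -> place at 9.
450 hashes to 10, h2=3; 10 taken -> place at 13.
467 hashes to 10, h2=4; 10 taken -> place at 14.
390 hashes to 8; slot 8 is free -> place at 8.
727 hashes to 13, h2=8; 13 taken -> place at 4.
815 hashes to 8, h2=16; 8 taken -> place at 7.
946 hashes to 5; slot 5 is free -> place at 5.
892 hashes to 10, h2=13; 10 taken -> place at 6.
Table: [—, —, —, —, 727, 946, 892, 815, 390, 760, 382, —, —, 450, 467, —, —]

14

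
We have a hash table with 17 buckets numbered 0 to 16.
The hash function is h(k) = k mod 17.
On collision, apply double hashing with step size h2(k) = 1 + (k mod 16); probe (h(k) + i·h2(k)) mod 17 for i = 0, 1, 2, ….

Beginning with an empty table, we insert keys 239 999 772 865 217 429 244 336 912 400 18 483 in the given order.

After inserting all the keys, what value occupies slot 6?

Insert 239: h=1, slot 1 empty → index 1.
Insert 999: h=13, slot 13 empty → index 13.
Insert 772: h=7, slot 7 empty → index 7.
Insert 865: h=15, slot 15 empty → index 15.
Insert 217: h=13, h2=10, slot 13 occupied → index 6.
Insert 429: h=4, slot 4 empty → index 4.
Insert 244: h=6, h2=5, slot 6 occupied → index 11.
Insert 336: h=13, h2=1, slot 13 occupied → index 14.
Insert 912: h=11, h2=1, slot 11 occupied → index 12.
Insert 400: h=9, slot 9 empty → index 9.
Insert 18: h=1, h2=3, slots 1,4,7 occupied → index 10.
Insert 483: h=7, h2=4, slots 7,11,15 occupied → index 2.
Table: [∅, 239, 483, ∅, 429, ∅, 217, 772, ∅, 400, 18, 244, 912, 999, 336, 865, ∅]

217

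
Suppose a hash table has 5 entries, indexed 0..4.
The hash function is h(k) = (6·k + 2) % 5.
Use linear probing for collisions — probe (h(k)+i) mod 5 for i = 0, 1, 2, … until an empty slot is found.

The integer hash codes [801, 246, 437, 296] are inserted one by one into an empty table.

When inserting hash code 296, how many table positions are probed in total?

4

Insert 801: h=3, slot 3 empty → index 3.
Insert 246: h=3, slot 3 occupied → index 4.
Insert 437: h=4, slot 4 occupied → index 0.
Insert 296: h=3, slots 3,4,0 occupied → index 1.
Table: [437, 296, ., 801, 246]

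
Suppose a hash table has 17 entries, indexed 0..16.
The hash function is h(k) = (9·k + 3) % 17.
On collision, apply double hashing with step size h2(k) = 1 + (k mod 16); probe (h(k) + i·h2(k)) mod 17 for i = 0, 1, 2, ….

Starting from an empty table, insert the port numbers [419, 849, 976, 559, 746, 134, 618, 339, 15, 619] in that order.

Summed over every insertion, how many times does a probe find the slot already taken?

419 hashes to 0; slot 0 is free -> place at 0.
849 hashes to 11; slot 11 is free -> place at 11.
976 hashes to 15; slot 15 is free -> place at 15.
559 hashes to 2; slot 2 is free -> place at 2.
746 hashes to 2, h2=11; 2 taken -> place at 13.
134 hashes to 2, h2=7; 2 taken -> place at 9.
618 hashes to 6; slot 6 is free -> place at 6.
339 hashes to 11, h2=4; 11,15,2,6 taken -> place at 10.
15 hashes to 2, h2=16; 2 taken -> place at 1.
619 hashes to 15, h2=12; 15,10 taken -> place at 5.
Table: [419, 15, 559, ., ., 619, 618, ., ., 134, 339, 849, ., 746, ., 976, .]

9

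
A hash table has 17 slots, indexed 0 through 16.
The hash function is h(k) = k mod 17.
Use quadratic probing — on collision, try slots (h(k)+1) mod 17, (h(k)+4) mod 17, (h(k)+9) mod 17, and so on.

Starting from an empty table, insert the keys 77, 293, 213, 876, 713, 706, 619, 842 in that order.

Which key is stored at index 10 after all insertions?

213

Insert 77: h=9, slot 9 empty -> index 9.
Insert 293: h=4, slot 4 empty -> index 4.
Insert 213: h=9, slot 9 occupied -> index 10.
Insert 876: h=9, slots 9,10 occupied -> index 13.
Insert 713: h=16, slot 16 empty -> index 16.
Insert 706: h=9, slots 9,10,13 occupied -> index 1.
Insert 619: h=7, slot 7 empty -> index 7.
Insert 842: h=9, slots 9,10,13,1 occupied -> index 8.
Table: [∅, 706, ∅, ∅, 293, ∅, ∅, 619, 842, 77, 213, ∅, ∅, 876, ∅, ∅, 713]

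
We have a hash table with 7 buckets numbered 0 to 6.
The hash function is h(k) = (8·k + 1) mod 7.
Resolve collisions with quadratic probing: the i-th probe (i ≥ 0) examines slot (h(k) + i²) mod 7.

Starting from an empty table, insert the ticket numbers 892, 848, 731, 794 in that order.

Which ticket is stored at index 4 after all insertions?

892 hashes to 4; slot 4 is free -> place at 4.
848 hashes to 2; slot 2 is free -> place at 2.
731 hashes to 4; 4 taken -> place at 5.
794 hashes to 4; 4,5 taken -> place at 1.
Table: [∅, 794, 848, ∅, 892, 731, ∅]

892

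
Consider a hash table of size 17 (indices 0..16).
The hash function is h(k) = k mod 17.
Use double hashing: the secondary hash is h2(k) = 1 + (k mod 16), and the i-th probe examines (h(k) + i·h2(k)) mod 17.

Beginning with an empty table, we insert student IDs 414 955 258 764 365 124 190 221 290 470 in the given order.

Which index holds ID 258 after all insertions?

414: h=6 -> slot 6
955: h=3 -> slot 3
258: h=3, h2=3, probe 3,6,9 -> slot 9
764: h=16 -> slot 16
365: h=8 -> slot 8
124: h=5 -> slot 5
190: h=3, h2=15, probe 3,1 -> slot 1
221: h=0 -> slot 0
290: h=1, h2=3, probe 1,4 -> slot 4
470: h=11 -> slot 11
Table: [221, 190, —, 955, 290, 124, 414, —, 365, 258, —, 470, —, —, —, —, 764]

9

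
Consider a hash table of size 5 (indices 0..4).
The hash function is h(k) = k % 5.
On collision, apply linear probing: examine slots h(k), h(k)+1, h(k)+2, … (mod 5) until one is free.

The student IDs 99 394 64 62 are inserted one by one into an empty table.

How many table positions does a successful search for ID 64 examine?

Insert 99: h=4, slot 4 empty → index 4.
Insert 394: h=4, slot 4 occupied → index 0.
Insert 64: h=4, slots 4,0 occupied → index 1.
Insert 62: h=2, slot 2 empty → index 2.
Table: [394, 64, 62, _, 99]
Lookup 64: h=4, probe 4,0,1 → found at 1.

3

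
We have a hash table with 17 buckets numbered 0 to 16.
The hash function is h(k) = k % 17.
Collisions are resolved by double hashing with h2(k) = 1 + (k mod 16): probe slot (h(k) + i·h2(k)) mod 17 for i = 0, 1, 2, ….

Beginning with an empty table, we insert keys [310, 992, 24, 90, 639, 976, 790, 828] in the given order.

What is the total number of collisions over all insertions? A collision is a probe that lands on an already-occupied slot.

2

Insert 310: h=4, slot 4 empty → index 4.
Insert 992: h=6, slot 6 empty → index 6.
Insert 24: h=7, slot 7 empty → index 7.
Insert 90: h=5, slot 5 empty → index 5.
Insert 639: h=10, slot 10 empty → index 10.
Insert 976: h=7, h2=1, slot 7 occupied → index 8.
Insert 790: h=8, h2=7, slot 8 occupied → index 15.
Insert 828: h=12, slot 12 empty → index 12.
Table: [—, —, —, —, 310, 90, 992, 24, 976, —, 639, —, 828, —, —, 790, —]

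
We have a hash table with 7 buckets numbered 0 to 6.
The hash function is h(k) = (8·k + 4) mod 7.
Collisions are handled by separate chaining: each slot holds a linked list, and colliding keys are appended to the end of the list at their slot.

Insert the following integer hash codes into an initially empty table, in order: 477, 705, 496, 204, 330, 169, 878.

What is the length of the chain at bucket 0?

1

477 -> bucket 5
705 -> bucket 2
496 -> bucket 3
204 -> bucket 5 (collision)
330 -> bucket 5 (collision)
169 -> bucket 5 (collision)
878 -> bucket 0
Final buckets:
0: 878
1: _
2: 705
3: 496
4: _
5: 477 -> 204 -> 330 -> 169
6: _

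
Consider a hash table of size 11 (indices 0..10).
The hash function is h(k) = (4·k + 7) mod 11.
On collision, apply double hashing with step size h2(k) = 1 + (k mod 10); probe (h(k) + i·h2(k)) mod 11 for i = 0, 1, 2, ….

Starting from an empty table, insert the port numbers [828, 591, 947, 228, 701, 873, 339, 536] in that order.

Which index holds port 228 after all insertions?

4

Insert 828: h=8, slot 8 empty => index 8.
Insert 591: h=6, slot 6 empty => index 6.
Insert 947: h=0, slot 0 empty => index 0.
Insert 228: h=6, h2=9, slot 6 occupied => index 4.
Insert 701: h=6, h2=2, slots 6,8 occupied => index 10.
Insert 873: h=1, slot 1 empty => index 1.
Insert 339: h=10, h2=10, slot 10 occupied => index 9.
Insert 536: h=6, h2=7, slot 6 occupied => index 2.
Table: [947, 873, 536, —, 228, —, 591, —, 828, 339, 701]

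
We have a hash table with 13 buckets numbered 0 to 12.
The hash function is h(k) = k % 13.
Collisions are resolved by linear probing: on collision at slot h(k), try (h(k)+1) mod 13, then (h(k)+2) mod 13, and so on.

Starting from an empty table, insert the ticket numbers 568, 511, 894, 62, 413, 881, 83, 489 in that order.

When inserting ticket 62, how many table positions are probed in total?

2

568: h=9 → slot 9
511: h=4 → slot 4
894: h=10 → slot 10
62: h=10, probe 10,11 → slot 11
413: h=10, probe 10,11,12 → slot 12
881: h=10, probe 10,11,12,0 → slot 0
83: h=5 → slot 5
489: h=8 → slot 8
Table: [881, ∅, ∅, ∅, 511, 83, ∅, ∅, 489, 568, 894, 62, 413]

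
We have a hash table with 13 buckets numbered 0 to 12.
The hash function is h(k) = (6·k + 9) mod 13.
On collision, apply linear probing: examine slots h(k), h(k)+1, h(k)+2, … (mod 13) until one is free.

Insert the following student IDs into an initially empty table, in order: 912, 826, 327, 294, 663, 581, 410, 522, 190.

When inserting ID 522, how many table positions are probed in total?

912 hashes to 8; slot 8 is free -> place at 8.
826 hashes to 12; slot 12 is free -> place at 12.
327 hashes to 8; 8 taken -> place at 9.
294 hashes to 5; slot 5 is free -> place at 5.
663 hashes to 9; 9 taken -> place at 10.
581 hashes to 11; slot 11 is free -> place at 11.
410 hashes to 12; 12 taken -> place at 0.
522 hashes to 8; 8,9,10,11,12,0 taken -> place at 1.
190 hashes to 5; 5 taken -> place at 6.
Table: [410, 522, ∅, ∅, ∅, 294, 190, ∅, 912, 327, 663, 581, 826]

7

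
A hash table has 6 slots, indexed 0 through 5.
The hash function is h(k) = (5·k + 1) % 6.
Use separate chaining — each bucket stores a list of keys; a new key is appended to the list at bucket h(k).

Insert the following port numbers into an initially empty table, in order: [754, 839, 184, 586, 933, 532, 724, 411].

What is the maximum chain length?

Insert 754: h=3, bucket 3 empty → new chain.
Insert 839: h=2, bucket 2 empty → new chain.
Insert 184: h=3, bucket 3 nonempty → append to chain.
Insert 586: h=3, bucket 3 nonempty → append to chain.
Insert 933: h=4, bucket 4 empty → new chain.
Insert 532: h=3, bucket 3 nonempty → append to chain.
Insert 724: h=3, bucket 3 nonempty → append to chain.
Insert 411: h=4, bucket 4 nonempty → append to chain.
Final buckets:
0: -
1: -
2: 839
3: 754 -> 184 -> 586 -> 532 -> 724
4: 933 -> 411
5: -

5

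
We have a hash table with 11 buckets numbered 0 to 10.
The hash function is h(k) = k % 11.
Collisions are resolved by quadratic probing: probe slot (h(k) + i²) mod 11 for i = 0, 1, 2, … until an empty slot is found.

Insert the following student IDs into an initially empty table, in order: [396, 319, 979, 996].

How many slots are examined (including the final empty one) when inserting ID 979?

Insert 396: h=0, slot 0 empty → index 0.
Insert 319: h=0, slot 0 occupied → index 1.
Insert 979: h=0, slots 0,1 occupied → index 4.
Insert 996: h=6, slot 6 empty → index 6.
Table: [396, 319, ., ., 979, ., 996, ., ., ., .]

3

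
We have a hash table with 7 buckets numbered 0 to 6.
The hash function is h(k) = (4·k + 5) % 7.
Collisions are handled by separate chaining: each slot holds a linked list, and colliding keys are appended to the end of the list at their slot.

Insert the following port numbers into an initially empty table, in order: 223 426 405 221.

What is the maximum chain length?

Insert 223: h=1, bucket 1 empty -> new chain.
Insert 426: h=1, bucket 1 nonempty -> append to chain.
Insert 405: h=1, bucket 1 nonempty -> append to chain.
Insert 221: h=0, bucket 0 empty -> new chain.
Final buckets:
0: 221
1: 223 -> 426 -> 405
2: —
3: —
4: —
5: —
6: —

3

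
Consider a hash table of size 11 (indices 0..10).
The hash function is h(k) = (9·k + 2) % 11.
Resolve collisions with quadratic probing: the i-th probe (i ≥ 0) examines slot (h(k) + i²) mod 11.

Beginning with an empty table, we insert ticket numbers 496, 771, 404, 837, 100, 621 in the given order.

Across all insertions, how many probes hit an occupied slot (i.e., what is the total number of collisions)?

6

496 hashes to 0; slot 0 is free → place at 0.
771 hashes to 0; 0 taken → place at 1.
404 hashes to 8; slot 8 is free → place at 8.
837 hashes to 0; 0,1 taken → place at 4.
100 hashes to 0; 0,1,4 taken → place at 9.
621 hashes to 3; slot 3 is free → place at 3.
Table: [496, 771, _, 621, 837, _, _, _, 404, 100, _]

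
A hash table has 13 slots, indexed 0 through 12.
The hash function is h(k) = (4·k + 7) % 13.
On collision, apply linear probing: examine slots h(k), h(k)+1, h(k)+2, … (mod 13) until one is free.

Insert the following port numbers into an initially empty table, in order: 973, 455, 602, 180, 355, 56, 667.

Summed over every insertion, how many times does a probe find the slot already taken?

973 hashes to 12; slot 12 is free -> place at 12.
455 hashes to 7; slot 7 is free -> place at 7.
602 hashes to 10; slot 10 is free -> place at 10.
180 hashes to 12; 12 taken -> place at 0.
355 hashes to 10; 10 taken -> place at 11.
56 hashes to 10; 10,11,12,0 taken -> place at 1.
667 hashes to 10; 10,11,12,0,1 taken -> place at 2.
Table: [180, 56, 667, _, _, _, _, 455, _, _, 602, 355, 973]

11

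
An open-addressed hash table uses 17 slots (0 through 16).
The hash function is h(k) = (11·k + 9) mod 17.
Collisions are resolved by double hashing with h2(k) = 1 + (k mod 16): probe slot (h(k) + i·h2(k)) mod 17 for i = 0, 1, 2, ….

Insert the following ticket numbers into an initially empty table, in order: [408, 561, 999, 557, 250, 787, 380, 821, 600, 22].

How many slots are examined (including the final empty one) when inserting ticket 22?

2

Insert 408: h=9, slot 9 empty -> index 9.
Insert 561: h=9, h2=2, slot 9 occupied -> index 11.
Insert 999: h=16, slot 16 empty -> index 16.
Insert 557: h=16, h2=14, slot 16 occupied -> index 13.
Insert 250: h=5, slot 5 empty -> index 5.
Insert 787: h=13, h2=4, slot 13 occupied -> index 0.
Insert 380: h=7, slot 7 empty -> index 7.
Insert 821: h=13, h2=6, slot 13 occupied -> index 2.
Insert 600: h=13, h2=9, slots 13,5 occupied -> index 14.
Insert 22: h=13, h2=7, slot 13 occupied -> index 3.
Table: [787, —, 821, 22, —, 250, —, 380, —, 408, —, 561, —, 557, 600, —, 999]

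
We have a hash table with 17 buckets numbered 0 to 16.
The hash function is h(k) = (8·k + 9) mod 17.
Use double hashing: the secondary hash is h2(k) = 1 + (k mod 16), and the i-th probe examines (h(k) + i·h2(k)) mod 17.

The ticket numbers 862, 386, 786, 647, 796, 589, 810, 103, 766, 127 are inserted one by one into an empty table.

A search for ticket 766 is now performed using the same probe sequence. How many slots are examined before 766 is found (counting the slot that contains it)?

2

Insert 862: h=3, slot 3 empty => index 3.
Insert 386: h=3, h2=3, slot 3 occupied => index 6.
Insert 786: h=7, slot 7 empty => index 7.
Insert 647: h=0, slot 0 empty => index 0.
Insert 796: h=2, slot 2 empty => index 2.
Insert 589: h=12, slot 12 empty => index 12.
Insert 810: h=12, h2=11, slots 12,6,0 occupied => index 11.
Insert 103: h=0, h2=8, slot 0 occupied => index 8.
Insert 766: h=0, h2=15, slot 0 occupied => index 15.
Insert 127: h=5, slot 5 empty => index 5.
Table: [647, _, 796, 862, _, 127, 386, 786, 103, _, _, 810, 589, _, _, 766, _]
Lookup 766: h=0, h2=15, probe 0,15 → found at 15.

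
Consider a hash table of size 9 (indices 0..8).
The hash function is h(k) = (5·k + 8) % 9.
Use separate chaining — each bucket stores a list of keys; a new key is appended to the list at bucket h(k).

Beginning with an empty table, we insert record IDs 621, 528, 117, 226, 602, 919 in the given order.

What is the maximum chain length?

Insert 621: h=8, bucket 8 empty -> new chain.
Insert 528: h=2, bucket 2 empty -> new chain.
Insert 117: h=8, bucket 8 nonempty -> append to chain.
Insert 226: h=4, bucket 4 empty -> new chain.
Insert 602: h=3, bucket 3 empty -> new chain.
Insert 919: h=4, bucket 4 nonempty -> append to chain.
Final buckets:
0: —
1: —
2: 528
3: 602
4: 226 -> 919
5: —
6: —
7: —
8: 621 -> 117

2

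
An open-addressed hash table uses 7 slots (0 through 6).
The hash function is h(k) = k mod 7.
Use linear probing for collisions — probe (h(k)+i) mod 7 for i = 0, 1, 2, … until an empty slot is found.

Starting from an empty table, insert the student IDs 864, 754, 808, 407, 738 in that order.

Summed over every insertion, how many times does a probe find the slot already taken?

864: h=3 => slot 3
754: h=5 => slot 5
808: h=3, probe 3,4 => slot 4
407: h=1 => slot 1
738: h=3, probe 3,4,5,6 => slot 6
Table: [∅, 407, ∅, 864, 808, 754, 738]

4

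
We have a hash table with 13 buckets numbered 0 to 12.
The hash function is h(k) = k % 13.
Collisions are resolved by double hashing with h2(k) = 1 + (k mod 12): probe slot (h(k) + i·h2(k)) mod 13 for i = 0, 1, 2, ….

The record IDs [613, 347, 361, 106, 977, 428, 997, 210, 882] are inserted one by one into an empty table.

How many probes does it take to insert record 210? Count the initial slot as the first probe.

3

613: h=2 => slot 2
347: h=9 => slot 9
361: h=10 => slot 10
106: h=2, h2=11, probe 2,0 => slot 0
977: h=2, h2=6, probe 2,8 => slot 8
428: h=12 => slot 12
997: h=9, h2=2, probe 9,11 => slot 11
210: h=2, h2=7, probe 2,9,3 => slot 3
882: h=11, h2=7, probe 11,5 => slot 5
Table: [106, _, 613, 210, _, 882, _, _, 977, 347, 361, 997, 428]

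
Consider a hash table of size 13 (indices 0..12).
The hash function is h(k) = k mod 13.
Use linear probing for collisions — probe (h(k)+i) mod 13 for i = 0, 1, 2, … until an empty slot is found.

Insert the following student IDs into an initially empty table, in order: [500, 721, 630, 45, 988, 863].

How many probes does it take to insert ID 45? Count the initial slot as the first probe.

4

Insert 500: h=6, slot 6 empty => index 6.
Insert 721: h=6, slot 6 occupied => index 7.
Insert 630: h=6, slots 6,7 occupied => index 8.
Insert 45: h=6, slots 6,7,8 occupied => index 9.
Insert 988: h=0, slot 0 empty => index 0.
Insert 863: h=5, slot 5 empty => index 5.
Table: [988, —, —, —, —, 863, 500, 721, 630, 45, —, —, —]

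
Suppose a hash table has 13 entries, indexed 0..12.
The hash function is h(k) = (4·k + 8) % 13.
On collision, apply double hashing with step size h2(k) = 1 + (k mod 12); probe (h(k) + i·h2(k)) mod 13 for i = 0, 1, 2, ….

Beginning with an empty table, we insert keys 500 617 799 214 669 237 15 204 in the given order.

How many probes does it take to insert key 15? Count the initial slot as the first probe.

Insert 500: h=6, slot 6 empty -> index 6.
Insert 617: h=6, h2=6, slot 6 occupied -> index 12.
Insert 799: h=6, h2=8, slot 6 occupied -> index 1.
Insert 214: h=6, h2=11, slot 6 occupied -> index 4.
Insert 669: h=6, h2=10, slot 6 occupied -> index 3.
Insert 237: h=7, slot 7 empty -> index 7.
Insert 15: h=3, h2=4, slots 3,7 occupied -> index 11.
Insert 204: h=5, slot 5 empty -> index 5.
Table: [., 799, ., 669, 214, 204, 500, 237, ., ., ., 15, 617]

3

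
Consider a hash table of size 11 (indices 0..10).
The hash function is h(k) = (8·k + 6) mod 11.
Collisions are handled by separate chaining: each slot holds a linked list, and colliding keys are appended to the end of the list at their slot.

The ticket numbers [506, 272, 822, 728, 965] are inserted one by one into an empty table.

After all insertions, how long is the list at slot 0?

1

506 → bucket 6
272 → bucket 4
822 → bucket 4 (collision)
728 → bucket 0
965 → bucket 4 (collision)
Final buckets:
0: 728
1: _
2: _
3: _
4: 272 -> 822 -> 965
5: _
6: 506
7: _
8: _
9: _
10: _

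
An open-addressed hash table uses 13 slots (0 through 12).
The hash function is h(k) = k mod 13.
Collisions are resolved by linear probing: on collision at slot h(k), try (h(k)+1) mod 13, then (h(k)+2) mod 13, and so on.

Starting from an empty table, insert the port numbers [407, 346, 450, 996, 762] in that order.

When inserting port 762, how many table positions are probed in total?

4

407 hashes to 4; slot 4 is free -> place at 4.
346 hashes to 8; slot 8 is free -> place at 8.
450 hashes to 8; 8 taken -> place at 9.
996 hashes to 8; 8,9 taken -> place at 10.
762 hashes to 8; 8,9,10 taken -> place at 11.
Table: [_, _, _, _, 407, _, _, _, 346, 450, 996, 762, _]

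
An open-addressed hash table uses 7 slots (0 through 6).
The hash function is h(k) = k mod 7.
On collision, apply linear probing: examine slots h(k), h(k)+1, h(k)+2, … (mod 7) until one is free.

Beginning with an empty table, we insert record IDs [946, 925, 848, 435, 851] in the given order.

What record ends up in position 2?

946: h=1 => slot 1
925: h=1, probe 1,2 => slot 2
848: h=1, probe 1,2,3 => slot 3
435: h=1, probe 1,2,3,4 => slot 4
851: h=4, probe 4,5 => slot 5
Table: [-, 946, 925, 848, 435, 851, -]

925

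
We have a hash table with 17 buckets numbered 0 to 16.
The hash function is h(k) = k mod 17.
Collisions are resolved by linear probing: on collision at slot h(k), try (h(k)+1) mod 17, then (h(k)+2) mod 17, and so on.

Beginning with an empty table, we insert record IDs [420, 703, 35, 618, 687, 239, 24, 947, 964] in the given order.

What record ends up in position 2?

239

Insert 420: h=12, slot 12 empty => index 12.
Insert 703: h=6, slot 6 empty => index 6.
Insert 35: h=1, slot 1 empty => index 1.
Insert 618: h=6, slot 6 occupied => index 7.
Insert 687: h=7, slot 7 occupied => index 8.
Insert 239: h=1, slot 1 occupied => index 2.
Insert 24: h=7, slots 7,8 occupied => index 9.
Insert 947: h=12, slot 12 occupied => index 13.
Insert 964: h=12, slots 12,13 occupied => index 14.
Table: [., 35, 239, ., ., ., 703, 618, 687, 24, ., ., 420, 947, 964, ., .]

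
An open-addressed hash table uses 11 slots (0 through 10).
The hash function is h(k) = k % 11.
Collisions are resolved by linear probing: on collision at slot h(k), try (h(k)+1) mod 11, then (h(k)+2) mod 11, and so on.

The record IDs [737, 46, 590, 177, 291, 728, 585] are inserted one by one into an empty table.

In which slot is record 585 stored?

4

Insert 737: h=0, slot 0 empty → index 0.
Insert 46: h=2, slot 2 empty → index 2.
Insert 590: h=7, slot 7 empty → index 7.
Insert 177: h=1, slot 1 empty → index 1.
Insert 291: h=5, slot 5 empty → index 5.
Insert 728: h=2, slot 2 occupied → index 3.
Insert 585: h=2, slots 2,3 occupied → index 4.
Table: [737, 177, 46, 728, 585, 291, —, 590, —, —, —]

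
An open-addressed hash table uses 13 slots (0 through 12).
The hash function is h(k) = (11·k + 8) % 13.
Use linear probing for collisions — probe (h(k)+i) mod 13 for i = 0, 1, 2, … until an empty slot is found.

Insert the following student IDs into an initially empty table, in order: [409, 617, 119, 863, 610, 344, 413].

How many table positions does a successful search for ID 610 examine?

3

Insert 409: h=9, slot 9 empty => index 9.
Insert 617: h=9, slot 9 occupied => index 10.
Insert 119: h=4, slot 4 empty => index 4.
Insert 863: h=11, slot 11 empty => index 11.
Insert 610: h=10, slots 10,11 occupied => index 12.
Insert 344: h=9, slots 9,10,11,12 occupied => index 0.
Insert 413: h=1, slot 1 empty => index 1.
Table: [344, 413, —, —, 119, —, —, —, —, 409, 617, 863, 610]
Lookup 610: h=10, probe 10,11,12 → found at 12.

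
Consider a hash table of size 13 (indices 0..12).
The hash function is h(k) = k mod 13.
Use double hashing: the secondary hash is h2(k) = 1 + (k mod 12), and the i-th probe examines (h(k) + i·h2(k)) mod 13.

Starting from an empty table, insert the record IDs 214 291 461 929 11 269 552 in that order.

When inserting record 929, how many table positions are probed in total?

214 hashes to 6; slot 6 is free => place at 6.
291 hashes to 5; slot 5 is free => place at 5.
461 hashes to 6, h2=6; 6 taken => place at 12.
929 hashes to 6, h2=6; 6,12,5 taken => place at 11.
11 hashes to 11, h2=12; 11 taken => place at 10.
269 hashes to 9; slot 9 is free => place at 9.
552 hashes to 6, h2=1; 6 taken => place at 7.
Table: [-, -, -, -, -, 291, 214, 552, -, 269, 11, 929, 461]

4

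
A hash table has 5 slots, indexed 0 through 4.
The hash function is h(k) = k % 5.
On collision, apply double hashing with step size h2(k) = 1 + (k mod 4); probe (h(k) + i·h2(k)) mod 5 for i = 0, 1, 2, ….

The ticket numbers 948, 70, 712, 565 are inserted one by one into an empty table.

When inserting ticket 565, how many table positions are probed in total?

948: h=3 => slot 3
70: h=0 => slot 0
712: h=2 => slot 2
565: h=0, h2=2, probe 0,2,4 => slot 4
Table: [70, ., 712, 948, 565]

3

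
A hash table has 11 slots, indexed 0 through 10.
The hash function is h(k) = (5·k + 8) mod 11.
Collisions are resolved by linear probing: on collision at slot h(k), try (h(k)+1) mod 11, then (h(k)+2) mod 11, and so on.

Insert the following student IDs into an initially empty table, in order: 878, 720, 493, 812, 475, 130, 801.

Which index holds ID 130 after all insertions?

878 hashes to 9; slot 9 is free -> place at 9.
720 hashes to 0; slot 0 is free -> place at 0.
493 hashes to 9; 9 taken -> place at 10.
812 hashes to 9; 9,10,0 taken -> place at 1.
475 hashes to 7; slot 7 is free -> place at 7.
130 hashes to 9; 9,10,0,1 taken -> place at 2.
801 hashes to 9; 9,10,0,1,2 taken -> place at 3.
Table: [720, 812, 130, 801, -, -, -, 475, -, 878, 493]

2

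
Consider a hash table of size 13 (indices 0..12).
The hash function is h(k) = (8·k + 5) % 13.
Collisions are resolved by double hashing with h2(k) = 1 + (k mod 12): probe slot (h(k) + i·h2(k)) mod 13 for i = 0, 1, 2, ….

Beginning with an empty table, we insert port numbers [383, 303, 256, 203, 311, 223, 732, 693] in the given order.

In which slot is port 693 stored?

383: h=1 -> slot 1
303: h=11 -> slot 11
256: h=12 -> slot 12
203: h=4 -> slot 4
311: h=10 -> slot 10
223: h=8 -> slot 8
732: h=11, h2=1, probe 11,12,0 -> slot 0
693: h=11, h2=10, probe 11,8,5 -> slot 5
Table: [732, 383, —, —, 203, 693, —, —, 223, —, 311, 303, 256]

5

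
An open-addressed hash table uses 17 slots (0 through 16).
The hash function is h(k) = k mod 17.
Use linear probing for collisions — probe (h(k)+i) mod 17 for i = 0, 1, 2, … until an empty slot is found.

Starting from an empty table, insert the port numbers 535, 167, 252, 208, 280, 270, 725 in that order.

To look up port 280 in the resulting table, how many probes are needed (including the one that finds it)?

535: h=8 -> slot 8
167: h=14 -> slot 14
252: h=14, probe 14,15 -> slot 15
208: h=4 -> slot 4
280: h=8, probe 8,9 -> slot 9
270: h=15, probe 15,16 -> slot 16
725: h=11 -> slot 11
Table: [., ., ., ., 208, ., ., ., 535, 280, ., 725, ., ., 167, 252, 270]
Lookup 280: h=8, probe 8,9 → found at 9.

2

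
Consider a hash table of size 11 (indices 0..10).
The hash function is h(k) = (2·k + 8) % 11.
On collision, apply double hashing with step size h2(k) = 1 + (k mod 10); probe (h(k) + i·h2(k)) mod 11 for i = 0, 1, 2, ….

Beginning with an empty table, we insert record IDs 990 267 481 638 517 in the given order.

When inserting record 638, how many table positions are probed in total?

990 hashes to 8; slot 8 is free -> place at 8.
267 hashes to 3; slot 3 is free -> place at 3.
481 hashes to 2; slot 2 is free -> place at 2.
638 hashes to 8, h2=9; 8 taken -> place at 6.
517 hashes to 8, h2=8; 8 taken -> place at 5.
Table: [_, _, 481, 267, _, 517, 638, _, 990, _, _]

2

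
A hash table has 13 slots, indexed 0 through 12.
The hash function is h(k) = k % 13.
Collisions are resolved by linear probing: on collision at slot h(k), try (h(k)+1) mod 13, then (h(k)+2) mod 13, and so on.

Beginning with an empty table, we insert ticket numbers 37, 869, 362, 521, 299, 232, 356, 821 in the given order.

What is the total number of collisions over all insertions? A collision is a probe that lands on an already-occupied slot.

37 hashes to 11; slot 11 is free => place at 11.
869 hashes to 11; 11 taken => place at 12.
362 hashes to 11; 11,12 taken => place at 0.
521 hashes to 1; slot 1 is free => place at 1.
299 hashes to 0; 0,1 taken => place at 2.
232 hashes to 11; 11,12,0,1,2 taken => place at 3.
356 hashes to 5; slot 5 is free => place at 5.
821 hashes to 2; 2,3 taken => place at 4.
Table: [362, 521, 299, 232, 821, 356, -, -, -, -, -, 37, 869]

12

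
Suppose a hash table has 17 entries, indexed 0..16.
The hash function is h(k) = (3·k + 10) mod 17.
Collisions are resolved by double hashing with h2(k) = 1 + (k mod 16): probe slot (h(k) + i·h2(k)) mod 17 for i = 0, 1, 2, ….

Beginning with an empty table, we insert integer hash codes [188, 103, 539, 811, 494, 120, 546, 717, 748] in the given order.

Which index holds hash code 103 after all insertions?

Insert 188: h=13, slot 13 empty => index 13.
Insert 103: h=13, h2=8, slot 13 occupied => index 4.
Insert 539: h=12, slot 12 empty => index 12.
Insert 811: h=12, h2=12, slot 12 occupied => index 7.
Insert 494: h=13, h2=15, slot 13 occupied => index 11.
Insert 120: h=13, h2=9, slot 13 occupied => index 5.
Insert 546: h=16, slot 16 empty => index 16.
Insert 717: h=2, slot 2 empty => index 2.
Insert 748: h=10, slot 10 empty => index 10.
Table: [., ., 717, ., 103, 120, ., 811, ., ., 748, 494, 539, 188, ., ., 546]

4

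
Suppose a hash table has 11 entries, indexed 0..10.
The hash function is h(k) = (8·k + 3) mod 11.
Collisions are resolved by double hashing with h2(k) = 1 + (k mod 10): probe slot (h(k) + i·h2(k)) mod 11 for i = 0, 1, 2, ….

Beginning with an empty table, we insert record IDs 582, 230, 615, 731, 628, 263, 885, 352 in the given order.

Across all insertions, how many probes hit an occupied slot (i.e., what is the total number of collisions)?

7

582 hashes to 6; slot 6 is free → place at 6.
230 hashes to 6, h2=1; 6 taken → place at 7.
615 hashes to 6, h2=6; 6 taken → place at 1.
731 hashes to 10; slot 10 is free → place at 10.
628 hashes to 0; slot 0 is free → place at 0.
263 hashes to 6, h2=4; 6,10 taken → place at 3.
885 hashes to 10, h2=6; 10 taken → place at 5.
352 hashes to 3, h2=3; 3,6 taken → place at 9.
Table: [628, 615, ., 263, ., 885, 582, 230, ., 352, 731]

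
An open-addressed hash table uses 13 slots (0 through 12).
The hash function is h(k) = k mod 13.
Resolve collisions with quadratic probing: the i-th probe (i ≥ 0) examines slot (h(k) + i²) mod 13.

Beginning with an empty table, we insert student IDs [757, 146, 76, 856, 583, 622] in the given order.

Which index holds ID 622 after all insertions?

7

Insert 757: h=3, slot 3 empty → index 3.
Insert 146: h=3, slot 3 occupied → index 4.
Insert 76: h=11, slot 11 empty → index 11.
Insert 856: h=11, slot 11 occupied → index 12.
Insert 583: h=11, slots 11,12 occupied → index 2.
Insert 622: h=11, slots 11,12,2 occupied → index 7.
Table: [∅, ∅, 583, 757, 146, ∅, ∅, 622, ∅, ∅, ∅, 76, 856]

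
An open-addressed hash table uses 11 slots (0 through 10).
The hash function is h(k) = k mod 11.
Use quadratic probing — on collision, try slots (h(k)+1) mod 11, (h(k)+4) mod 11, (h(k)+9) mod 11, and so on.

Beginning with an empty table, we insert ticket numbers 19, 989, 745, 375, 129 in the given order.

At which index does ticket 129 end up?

6

19: h=8 → slot 8
989: h=10 → slot 10
745: h=8, probe 8,9 → slot 9
375: h=1 → slot 1
129: h=8, probe 8,9,1,6 → slot 6
Table: [., 375, ., ., ., ., 129, ., 19, 745, 989]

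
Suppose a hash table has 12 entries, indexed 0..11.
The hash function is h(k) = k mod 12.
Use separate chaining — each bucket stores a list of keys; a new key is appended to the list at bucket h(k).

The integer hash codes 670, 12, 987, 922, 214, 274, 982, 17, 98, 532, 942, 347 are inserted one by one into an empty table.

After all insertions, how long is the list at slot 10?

5

Insert 670: h=10, bucket 10 empty -> new chain.
Insert 12: h=0, bucket 0 empty -> new chain.
Insert 987: h=3, bucket 3 empty -> new chain.
Insert 922: h=10, bucket 10 nonempty -> append to chain.
Insert 214: h=10, bucket 10 nonempty -> append to chain.
Insert 274: h=10, bucket 10 nonempty -> append to chain.
Insert 982: h=10, bucket 10 nonempty -> append to chain.
Insert 17: h=5, bucket 5 empty -> new chain.
Insert 98: h=2, bucket 2 empty -> new chain.
Insert 532: h=4, bucket 4 empty -> new chain.
Insert 942: h=6, bucket 6 empty -> new chain.
Insert 347: h=11, bucket 11 empty -> new chain.
Final buckets:
0: 12
1: .
2: 98
3: 987
4: 532
5: 17
6: 942
7: .
8: .
9: .
10: 670 -> 922 -> 214 -> 274 -> 982
11: 347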